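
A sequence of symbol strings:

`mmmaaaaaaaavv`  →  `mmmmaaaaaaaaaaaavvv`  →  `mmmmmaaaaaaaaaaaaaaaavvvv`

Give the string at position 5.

Term n consists of n+1 m's, followed by 4n a's, followed by n v's, where the shown terms are n = 2, 3, 4.
For term 5, n = 6, so the run lengths are 7, 24, 6.

mmmmmmmaaaaaaaaaaaaaaaaaaaaaaaavvvvvv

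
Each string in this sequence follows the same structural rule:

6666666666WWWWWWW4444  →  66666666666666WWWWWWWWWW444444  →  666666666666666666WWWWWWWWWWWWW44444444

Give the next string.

6666666666666666666666WWWWWWWWWWWWWWWW4444444444

Term n consists of 4n-2 6's, followed by 3n-2 W's, followed by 2n-2 4's, where the shown terms are n = 3, 4, 5.
At n = 6 the blocks have lengths 22, 16, 10.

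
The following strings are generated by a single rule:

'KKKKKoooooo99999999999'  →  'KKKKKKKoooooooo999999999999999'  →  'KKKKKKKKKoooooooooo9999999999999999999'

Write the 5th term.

KKKKKKKKKKKKKoooooooooooooo999999999999999999999999999

Each string has the form K^{2n+1} o^{2n+2} 9^{4n+3}, where the shown terms are n = 2, 3, 4.
For term 5, n = 6, so the run lengths are 13, 14, 27.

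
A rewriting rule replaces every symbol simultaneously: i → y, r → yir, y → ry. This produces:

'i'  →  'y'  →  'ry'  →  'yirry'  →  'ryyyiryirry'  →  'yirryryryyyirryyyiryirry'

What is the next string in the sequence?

ryyyiryirryyirryyirryryryyyiryirryryryyyirryyyiryirry

φ(yirryryryyyirryyyiryirry) expands symbol-by-symbol to ry y yir yir ry yir ry yir ry ry ry y yir yir ry ry ry y yir ry y yir yir ry; joining the 24 pieces gives the next term.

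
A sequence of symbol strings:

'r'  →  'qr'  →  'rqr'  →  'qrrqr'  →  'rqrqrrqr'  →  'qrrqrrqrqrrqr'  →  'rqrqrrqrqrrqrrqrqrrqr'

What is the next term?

qrrqrrqrqrrqrrqrqrrqrqrrqrrqrqrrqr

This is a Fibonacci-style word recurrence s(k) = s(k−2)·s(k−1): e.g. r·qr = rqr.
The next term joins qrrqrrqrqrrqr and rqrqrrqrqrrqrrqrqrrqr.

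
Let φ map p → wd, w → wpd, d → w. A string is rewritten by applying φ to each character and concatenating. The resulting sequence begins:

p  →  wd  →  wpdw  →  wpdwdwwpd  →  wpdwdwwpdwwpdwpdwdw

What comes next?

Applying the rule to each of the 19 symbols of wpdwdwwpdwwpdwpdwdw gives the pieces wpd wd w wpd w wpd wpd wd w wpd wpd wd w wpd wd w wpd w wpd, which concatenate to the answer.

wpdwdwwpdwwpdwpdwdwwpdwpdwdwwpdwdwwpdwwpd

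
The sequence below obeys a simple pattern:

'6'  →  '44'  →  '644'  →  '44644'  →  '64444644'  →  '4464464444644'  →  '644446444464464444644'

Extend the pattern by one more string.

4464464444644644446444464464444644

This is a Fibonacci-style word recurrence s(k) = s(k−2)·s(k−1): e.g. 6·44 = 644.
Continuing: 4464464444644 · 644446444464464444644 gives term 8.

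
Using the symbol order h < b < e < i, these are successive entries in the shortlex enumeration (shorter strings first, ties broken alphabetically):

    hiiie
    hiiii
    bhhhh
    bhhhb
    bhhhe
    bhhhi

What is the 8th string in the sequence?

bhhbb

Advancing 2 positions from bhhhi through bhhhi → bhhbh reaches term 8.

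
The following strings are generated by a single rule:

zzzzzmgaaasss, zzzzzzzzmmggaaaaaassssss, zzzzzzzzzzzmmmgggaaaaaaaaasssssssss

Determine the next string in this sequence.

The n-th term is 3n+2 z's then n m's then n g's then 3n a's then 3n s's (n = 1, 2, …).
Setting n = 4 gives 14, 4, 4, 12, 12 characters in each block.

zzzzzzzzzzzzzzmmmmggggaaaaaaaaaaaassssssssssss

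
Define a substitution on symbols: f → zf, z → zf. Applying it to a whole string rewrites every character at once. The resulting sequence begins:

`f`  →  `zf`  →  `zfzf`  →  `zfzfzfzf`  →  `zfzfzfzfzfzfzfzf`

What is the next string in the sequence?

Replace each of the 16 characters of zfzfzfzfzfzfzfzf in place — zf zf zf zf zf zf zf zf zf zf zf zf zf zf zf zf — and concatenate.

zfzfzfzfzfzfzfzfzfzfzfzfzfzfzfzf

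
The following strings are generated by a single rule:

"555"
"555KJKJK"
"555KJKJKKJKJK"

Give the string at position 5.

Each term is the previous one with KJKJK appended.
From 555KJKJKKJKJK, 2 further steps: 555KJKJKKJKJK → 555KJKJKKJKJKKJKJK → (answer).

555KJKJKKJKJKKJKJKKJKJK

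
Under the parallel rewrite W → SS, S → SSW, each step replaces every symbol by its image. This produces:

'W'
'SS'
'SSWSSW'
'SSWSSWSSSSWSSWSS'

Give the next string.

Rewriting the 16 symbols of SSWSSWSSSSWSSWSS one by one yields SSW SSW SS SSW SSW SS SSW SSW SSW SSW SS SSW SSW SS SSW SSW; concatenated:

SSWSSWSSSSWSSWSSSSWSSWSSWSSWSSSSWSSWSSSSWSSW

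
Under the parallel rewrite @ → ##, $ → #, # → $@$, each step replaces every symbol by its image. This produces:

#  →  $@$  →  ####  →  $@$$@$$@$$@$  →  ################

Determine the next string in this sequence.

$@$$@$$@$$@$$@$$@$$@$$@$$@$$@$$@$$@$$@$$@$$@$$@$

Replace each of the 16 characters of ################ in place — $@$ $@$ $@$ $@$ $@$ $@$ $@$ $@$ $@$ $@$ $@$ $@$ $@$ $@$ $@$ $@$ — and concatenate.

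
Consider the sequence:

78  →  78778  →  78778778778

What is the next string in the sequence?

78778778778778778778778

Every step duplicates the string with '7' between the halves.
One more doubling of 78778778778 gives the answer.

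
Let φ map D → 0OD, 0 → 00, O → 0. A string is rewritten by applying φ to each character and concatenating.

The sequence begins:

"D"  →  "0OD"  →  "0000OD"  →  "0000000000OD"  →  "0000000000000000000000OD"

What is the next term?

Rewriting the 24 symbols of 0000000000000000000000OD one by one yields 00 00 00 00 00 00 00 00 00 00 00 00 00 00 00 00 00 00 00 00 00 00 0 0OD; concatenated:

0000000000000000000000000000000000000000000000OD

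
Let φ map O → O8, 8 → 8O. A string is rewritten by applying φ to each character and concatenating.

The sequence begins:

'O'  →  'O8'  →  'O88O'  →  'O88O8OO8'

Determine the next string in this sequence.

O88O8OO88OO8O88O

Apply φ to O88O8OO8 symbol by symbol: O→O8, 8→8O, 8→8O, O→O8, 8→8O, O→O8, O→O8, 8→8O; joined: O8 8O 8O O8 8O O8 O8 8O.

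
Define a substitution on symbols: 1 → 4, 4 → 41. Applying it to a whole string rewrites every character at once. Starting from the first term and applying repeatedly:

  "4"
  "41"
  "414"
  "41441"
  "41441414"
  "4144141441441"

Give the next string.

414414144144141441414

Applying the rule to each of the 13 symbols of 4144141441441 gives the pieces 41 4 41 41 4 41 4 41 41 4 41 41 4, which concatenate to the answer.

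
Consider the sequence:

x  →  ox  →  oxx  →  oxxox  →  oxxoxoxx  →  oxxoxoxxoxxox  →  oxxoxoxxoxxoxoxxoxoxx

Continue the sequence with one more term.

oxxoxoxxoxxoxoxxoxoxxoxxoxoxxoxxox

This is a Fibonacci-style word recurrence s(k) = s(k−1)·s(k−2): e.g. ox·x = oxx.
The next term joins oxxoxoxxoxxoxoxxoxoxx and oxxoxoxxoxxox.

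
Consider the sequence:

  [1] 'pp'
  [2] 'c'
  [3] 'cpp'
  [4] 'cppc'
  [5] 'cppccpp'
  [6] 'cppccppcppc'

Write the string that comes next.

cppccppcppccppccpp

From term 3 onward, concatenate the last term with the second-to-last: c·pp = cpp, cpp·c = cppc, …
Continuing: cppccppcppc · cppccpp gives term 7.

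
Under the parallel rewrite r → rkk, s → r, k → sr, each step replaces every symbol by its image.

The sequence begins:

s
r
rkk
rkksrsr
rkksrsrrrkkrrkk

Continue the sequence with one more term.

rkksrsrrrkkrrkkrkkrkksrsrrkkrkksrsr

φ(rkksrsrrrkkrrkk) expands symbol-by-symbol to rkk sr sr r rkk r rkk rkk rkk sr sr rkk rkk sr sr; joining the 15 pieces gives the next term.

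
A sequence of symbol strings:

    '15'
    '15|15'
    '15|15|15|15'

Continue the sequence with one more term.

Every step duplicates the string with '|' between the halves.
One more doubling of 15|15|15|15 gives the answer.

15|15|15|15|15|15|15|15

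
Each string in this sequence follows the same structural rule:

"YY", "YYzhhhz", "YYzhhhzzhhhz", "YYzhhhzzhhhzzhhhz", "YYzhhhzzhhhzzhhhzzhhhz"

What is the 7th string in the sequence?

YYzhhhzzhhhzzhhhzzhhhzzhhhzzhhhz

Each term is the previous one with zhhhz appended.
From YYzhhhzzhhhzzhhhzzhhhz, 2 further steps: YYzhhhzzhhhzzhhhzzhhhz → YYzhhhzzhhhzzhhhzzhhhzzhhhz → (answer).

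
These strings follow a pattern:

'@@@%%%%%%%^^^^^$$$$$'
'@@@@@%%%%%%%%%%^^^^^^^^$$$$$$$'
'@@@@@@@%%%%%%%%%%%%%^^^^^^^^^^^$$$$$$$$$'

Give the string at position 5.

Each string has the form @^{2n-1} %^{3n+1} ^^{3n-1} $^{2n+1}, where the shown terms are n = 2, 3, 4.
At n = 6 the blocks have lengths 11, 19, 17, 13.

@@@@@@@@@@@%%%%%%%%%%%%%%%%%%%^^^^^^^^^^^^^^^^^$$$$$$$$$$$$$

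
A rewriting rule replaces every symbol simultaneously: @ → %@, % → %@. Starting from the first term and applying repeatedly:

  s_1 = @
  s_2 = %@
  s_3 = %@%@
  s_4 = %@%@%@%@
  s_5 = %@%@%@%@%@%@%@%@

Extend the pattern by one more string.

Replace each of the 16 characters of %@%@%@%@%@%@%@%@ in place — %@ %@ %@ %@ %@ %@ %@ %@ %@ %@ %@ %@ %@ %@ %@ %@ — and concatenate.

%@%@%@%@%@%@%@%@%@%@%@%@%@%@%@%@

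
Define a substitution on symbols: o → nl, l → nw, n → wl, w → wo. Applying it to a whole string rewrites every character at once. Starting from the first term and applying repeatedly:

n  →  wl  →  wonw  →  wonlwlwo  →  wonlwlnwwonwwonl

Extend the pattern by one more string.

wonlwlnwwonwwlwowonlwlwowonlwlnw

Applying the rule to each of the 16 symbols of wonlwlnwwonwwonl gives the pieces wo nl wl nw wo nw wl wo wo nl wl wo wo nl wl nw, which concatenate to the answer.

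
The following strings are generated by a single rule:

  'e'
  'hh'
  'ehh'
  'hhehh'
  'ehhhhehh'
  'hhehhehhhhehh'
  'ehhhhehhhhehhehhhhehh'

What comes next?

hhehhehhhhehhehhhhehhhhehhehhhhehh

This is a Fibonacci-style word recurrence s(k) = s(k−2)·s(k−1): e.g. e·hh = ehh.
Continuing: hhehhehhhhehh · ehhhhehhhhehhehhhhehh gives term 8.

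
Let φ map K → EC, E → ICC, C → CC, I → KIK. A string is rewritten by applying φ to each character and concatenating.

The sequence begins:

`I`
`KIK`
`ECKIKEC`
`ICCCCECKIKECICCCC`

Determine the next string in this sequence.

Replace each of the 17 characters of ICCCCECKIKECICCCC in place — KIK CC CC CC CC ICC CC EC KIK EC ICC CC KIK CC CC CC CC — and concatenate.

KIKCCCCCCCCICCCCECKIKECICCCCKIKCCCCCCCC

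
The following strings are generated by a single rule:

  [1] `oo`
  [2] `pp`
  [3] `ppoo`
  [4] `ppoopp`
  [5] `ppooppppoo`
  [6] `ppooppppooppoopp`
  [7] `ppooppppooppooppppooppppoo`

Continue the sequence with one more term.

ppooppppooppooppppooppppooppooppppooppoopp

From term 3 onward, concatenate the last term with the second-to-last: pp·oo = ppoo, ppoo·pp = ppoopp, …
So term 8 is ppooppppooppooppppooppppoo·ppooppppooppoopp.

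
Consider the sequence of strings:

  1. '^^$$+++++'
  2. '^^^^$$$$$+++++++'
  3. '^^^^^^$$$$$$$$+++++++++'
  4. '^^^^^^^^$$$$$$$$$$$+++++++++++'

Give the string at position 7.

^^^^^^^^^^^^^^$$$$$$$$$$$$$$$$$$$$+++++++++++++++++

The n-th term is 2n ^'s then 3n-1 $'s then 2n+3 +'s (n = 1, 2, …).
For term 7, n = 7, so the run lengths are 14, 20, 17.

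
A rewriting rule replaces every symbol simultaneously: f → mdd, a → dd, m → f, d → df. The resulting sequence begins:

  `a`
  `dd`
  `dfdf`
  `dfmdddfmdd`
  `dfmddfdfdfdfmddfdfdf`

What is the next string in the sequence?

Rewriting the 20 symbols of dfmddfdfdfdfmddfdfdf one by one yields df mdd f df df mdd df mdd df mdd df mdd f df df mdd df mdd df mdd; concatenated:

dfmddfdfdfmdddfmdddfmdddfmddfdfdfmdddfmdddfmdd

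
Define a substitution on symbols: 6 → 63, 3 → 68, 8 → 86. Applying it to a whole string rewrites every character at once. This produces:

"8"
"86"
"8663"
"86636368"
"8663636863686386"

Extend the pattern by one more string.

86636368636863866368638663688663

Applying the rule to each of the 16 symbols of 8663636863686386 gives the pieces 86 63 63 68 63 68 63 86 63 68 63 86 63 68 86 63, which concatenate to the answer.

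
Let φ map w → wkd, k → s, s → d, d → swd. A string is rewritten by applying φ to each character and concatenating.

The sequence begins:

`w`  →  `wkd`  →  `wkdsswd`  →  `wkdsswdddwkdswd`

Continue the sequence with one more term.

wkdsswdddwkdswdswdswdwkdsswddwkdswd

Applying the rule to each of the 15 symbols of wkdsswdddwkdswd gives the pieces wkd s swd d d wkd swd swd swd wkd s swd d wkd swd, which concatenate to the answer.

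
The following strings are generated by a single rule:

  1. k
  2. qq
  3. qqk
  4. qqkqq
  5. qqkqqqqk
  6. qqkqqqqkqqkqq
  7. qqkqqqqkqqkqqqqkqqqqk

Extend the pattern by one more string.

qqkqqqqkqqkqqqqkqqqqkqqkqqqqkqqkqq

This is a Fibonacci-style word recurrence s(k) = s(k−1)·s(k−2): e.g. qq·k = qqk.
The next term joins qqkqqqqkqqkqqqqkqqqqk and qqkqqqqkqqkqq.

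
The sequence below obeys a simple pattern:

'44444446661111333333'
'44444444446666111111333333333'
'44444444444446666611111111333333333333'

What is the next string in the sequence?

The n-th term is 3n+1 4's then n+1 6's then 2n 1's then 3n 3's, where the shown terms are n = 2, 3, 4.
Setting n = 5 gives 16, 6, 10, 15 characters in each block.

44444444444444446666661111111111333333333333333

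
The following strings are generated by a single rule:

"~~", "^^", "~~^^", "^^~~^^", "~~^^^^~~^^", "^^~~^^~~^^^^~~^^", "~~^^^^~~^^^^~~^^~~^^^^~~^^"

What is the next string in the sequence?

This is a Fibonacci-style word recurrence s(k) = s(k−2)·s(k−1): e.g. ~~·^^ = ~~^^.
Continuing: ^^~~^^~~^^^^~~^^ · ~~^^^^~~^^^^~~^^~~^^^^~~^^ gives term 8.

^^~~^^~~^^^^~~^^~~^^^^~~^^^^~~^^~~^^^^~~^^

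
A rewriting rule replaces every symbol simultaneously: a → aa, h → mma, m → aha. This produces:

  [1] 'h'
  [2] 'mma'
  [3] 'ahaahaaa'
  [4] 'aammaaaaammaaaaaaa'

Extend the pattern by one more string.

Rewriting the 18 symbols of aammaaaaammaaaaaaa one by one yields aa aa aha aha aa aa aa aa aa aha aha aa aa aa aa aa aa aa; concatenated:

aaaaahaahaaaaaaaaaaaahaahaaaaaaaaaaaaaaa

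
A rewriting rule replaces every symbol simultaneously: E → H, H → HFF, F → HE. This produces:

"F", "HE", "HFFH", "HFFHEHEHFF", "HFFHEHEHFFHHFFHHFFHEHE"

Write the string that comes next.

Rewriting the 22 symbols of HFFHEHEHFFHHFFHHFFHEHE one by one yields HFF HE HE HFF H HFF H HFF HE HE HFF HFF HE HE HFF HFF HE HE HFF H HFF H; concatenated:

HFFHEHEHFFHHFFHHFFHEHEHFFHFFHEHEHFFHFFHEHEHFFHHFFH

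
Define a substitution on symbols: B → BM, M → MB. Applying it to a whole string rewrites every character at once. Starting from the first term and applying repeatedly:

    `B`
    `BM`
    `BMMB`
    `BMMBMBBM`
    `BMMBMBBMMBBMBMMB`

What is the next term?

Replace each of the 16 characters of BMMBMBBMMBBMBMMB in place — BM MB MB BM MB BM BM MB MB BM BM MB BM MB MB BM — and concatenate.

BMMBMBBMMBBMBMMBMBBMBMMBBMMBMBBM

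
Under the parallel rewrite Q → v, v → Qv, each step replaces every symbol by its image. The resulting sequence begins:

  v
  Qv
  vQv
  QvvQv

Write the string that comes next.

vQvQvvQv

Apply φ to QvvQv symbol by symbol: Q→v, v→Qv, v→Qv, Q→v, v→Qv; joined: v Qv Qv v Qv.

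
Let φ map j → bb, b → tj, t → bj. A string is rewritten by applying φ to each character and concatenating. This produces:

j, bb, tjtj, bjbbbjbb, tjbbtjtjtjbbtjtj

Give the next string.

Replace each of the 16 characters of tjbbtjtjtjbbtjtj in place — bj bb tj tj bj bb bj bb bj bb tj tj bj bb bj bb — and concatenate.

bjbbtjtjbjbbbjbbbjbbtjtjbjbbbjbb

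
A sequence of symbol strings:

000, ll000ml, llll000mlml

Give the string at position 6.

llllllllll000mlmlmlmlml

Every step adds ll to the front and ml to the end of the previous string.
From llll000mlml, 3 further steps: llll000mlml → llllll000mlmlml → llllllll000mlmlmlml → (answer).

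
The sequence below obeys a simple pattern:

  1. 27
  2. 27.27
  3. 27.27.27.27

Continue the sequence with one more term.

Each string is two copies of the previous one joined by '.'.
Doubling 27.27.27.27 with '.' between the halves:

27.27.27.27.27.27.27.27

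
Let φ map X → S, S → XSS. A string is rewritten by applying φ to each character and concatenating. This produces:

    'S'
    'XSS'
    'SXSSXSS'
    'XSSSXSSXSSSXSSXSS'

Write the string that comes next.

Applying the rule to each of the 17 symbols of XSSSXSSXSSSXSSXSS gives the pieces S XSS XSS XSS S XSS XSS S XSS XSS XSS S XSS XSS S XSS XSS, which concatenate to the answer.

SXSSXSSXSSSXSSXSSSXSSXSSXSSSXSSXSSSXSSXSS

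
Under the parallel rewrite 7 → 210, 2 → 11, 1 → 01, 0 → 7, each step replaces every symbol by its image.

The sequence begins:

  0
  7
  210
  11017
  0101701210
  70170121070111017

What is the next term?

Rewriting the 17 symbols of 70170121070111017 one by one yields 210 7 01 210 7 01 11 01 7 210 7 01 01 01 7 01 210; concatenated:

210701210701110172107010101701210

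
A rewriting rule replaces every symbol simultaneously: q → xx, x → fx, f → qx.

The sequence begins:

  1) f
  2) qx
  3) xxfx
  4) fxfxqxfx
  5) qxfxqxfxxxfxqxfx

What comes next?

φ(qxfxqxfxxxfxqxfx) expands symbol-by-symbol to xx fx qx fx xx fx qx fx fx fx qx fx xx fx qx fx; joining the 16 pieces gives the next term.

xxfxqxfxxxfxqxfxfxfxqxfxxxfxqxfx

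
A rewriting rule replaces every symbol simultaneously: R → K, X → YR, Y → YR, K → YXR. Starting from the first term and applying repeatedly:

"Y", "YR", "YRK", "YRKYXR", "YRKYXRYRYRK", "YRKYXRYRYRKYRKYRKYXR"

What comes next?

Applying the rule to each of the 20 symbols of YRKYXRYRYRKYRKYRKYXR gives the pieces YR K YXR YR YR K YR K YR K YXR YR K YXR YR K YXR YR YR K, which concatenate to the answer.

YRKYXRYRYRKYRKYRKYXRYRKYXRYRKYXRYRYRK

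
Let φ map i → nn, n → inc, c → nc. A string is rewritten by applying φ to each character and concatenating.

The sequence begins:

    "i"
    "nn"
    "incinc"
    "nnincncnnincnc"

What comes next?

incincnnincncincncincincnnincncincnc

Replace each of the 14 characters of nnincncnnincnc in place — inc inc nn inc nc inc nc inc inc nn inc nc inc nc — and concatenate.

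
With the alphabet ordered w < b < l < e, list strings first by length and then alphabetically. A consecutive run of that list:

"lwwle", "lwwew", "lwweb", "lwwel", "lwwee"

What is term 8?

Continuing the enumeration 3 steps past lwwee: lwwee → lwbww → lwbwb → (answer).

lwbwl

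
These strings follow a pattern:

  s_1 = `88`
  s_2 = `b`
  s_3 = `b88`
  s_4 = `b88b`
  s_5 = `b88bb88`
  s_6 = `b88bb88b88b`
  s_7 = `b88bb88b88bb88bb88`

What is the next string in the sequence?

b88bb88b88bb88bb88b88bb88b88b

This is a Fibonacci-style word recurrence s(k) = s(k−1)·s(k−2): e.g. b·88 = b88.
So term 8 is b88bb88b88bb88bb88·b88bb88b88b.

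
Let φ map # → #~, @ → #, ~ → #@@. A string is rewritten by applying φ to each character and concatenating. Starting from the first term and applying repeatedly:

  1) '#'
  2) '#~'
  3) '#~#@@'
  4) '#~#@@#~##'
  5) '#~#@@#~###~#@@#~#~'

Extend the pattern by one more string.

φ(#~#@@#~###~#@@#~#~) expands symbol-by-symbol to #~ #@@ #~ # # #~ #@@ #~ #~ #~ #@@ #~ # # #~ #@@ #~ #@@; joining the 18 pieces gives the next term.

#~#@@#~###~#@@#~#~#~#@@#~###~#@@#~#@@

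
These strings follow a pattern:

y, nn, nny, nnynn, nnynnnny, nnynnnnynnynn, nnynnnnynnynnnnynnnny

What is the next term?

This is a Fibonacci-style word recurrence s(k) = s(k−1)·s(k−2): e.g. nn·y = nny.
So term 8 is nnynnnnynnynnnnynnnny·nnynnnnynnynn.

nnynnnnynnynnnnynnnnynnynnnnynnynn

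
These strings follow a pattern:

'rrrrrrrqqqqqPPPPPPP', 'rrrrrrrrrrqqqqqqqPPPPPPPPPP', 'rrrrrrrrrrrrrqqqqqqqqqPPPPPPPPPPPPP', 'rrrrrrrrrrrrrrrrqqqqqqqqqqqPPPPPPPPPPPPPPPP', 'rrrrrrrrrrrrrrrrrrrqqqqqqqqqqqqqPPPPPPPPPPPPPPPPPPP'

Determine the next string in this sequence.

Term n consists of 3n+1 r's, followed by 2n+1 q's, followed by 3n+1 P's, where the shown terms are n = 2, 3, 4, 5, 6.
At n = 7 the blocks have lengths 22, 15, 22.

rrrrrrrrrrrrrrrrrrrrrrqqqqqqqqqqqqqqqPPPPPPPPPPPPPPPPPPPPPP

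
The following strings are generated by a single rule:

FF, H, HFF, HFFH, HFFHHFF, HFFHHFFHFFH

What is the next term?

HFFHHFFHFFHHFFHHFF

Each term (from the third on) is the previous term followed by the one before it: term 3 = H·FF = HFF.
So term 7 is HFFHHFFHFFH·HFFHHFF.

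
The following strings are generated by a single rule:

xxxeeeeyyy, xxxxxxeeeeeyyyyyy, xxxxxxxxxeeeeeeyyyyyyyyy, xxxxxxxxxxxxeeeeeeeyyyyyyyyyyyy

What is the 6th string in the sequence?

Each string has the form x^{3n} e^{n+3} y^{3n} (n = 1, 2, …).
For term 6, n = 6, so the run lengths are 18, 9, 18.

xxxxxxxxxxxxxxxxxxeeeeeeeeeyyyyyyyyyyyyyyyyyy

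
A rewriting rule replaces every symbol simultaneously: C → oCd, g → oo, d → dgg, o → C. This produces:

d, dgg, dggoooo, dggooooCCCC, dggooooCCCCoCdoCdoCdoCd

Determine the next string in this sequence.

Replace each of the 23 characters of dggooooCCCCoCdoCdoCdoCd in place — dgg oo oo C C C C oCd oCd oCd oCd C oCd dgg C oCd dgg C oCd dgg C oCd dgg — and concatenate.

dggooooCCCCoCdoCdoCdoCdCoCddggCoCddggCoCddggCoCddgg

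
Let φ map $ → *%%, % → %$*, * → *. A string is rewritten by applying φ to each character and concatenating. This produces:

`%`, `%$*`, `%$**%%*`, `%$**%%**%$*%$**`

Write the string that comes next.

Replace each of the 15 characters of %$**%%**%$*%$** in place — %$* *%% * * %$* %$* * * %$* *%% * %$* *%% * * — and concatenate.

%$**%%**%$*%$***%$**%%*%$**%%**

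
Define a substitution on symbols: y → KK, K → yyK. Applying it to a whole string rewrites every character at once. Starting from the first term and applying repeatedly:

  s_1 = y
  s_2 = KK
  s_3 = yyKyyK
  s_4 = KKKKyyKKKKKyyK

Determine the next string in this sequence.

Rewriting the 14 symbols of KKKKyyKKKKKyyK one by one yields yyK yyK yyK yyK KK KK yyK yyK yyK yyK yyK KK KK yyK; concatenated:

yyKyyKyyKyyKKKKKyyKyyKyyKyyKyyKKKKKyyK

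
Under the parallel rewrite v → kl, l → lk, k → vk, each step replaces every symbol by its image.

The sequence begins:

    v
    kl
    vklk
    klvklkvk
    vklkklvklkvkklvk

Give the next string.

Applying the rule to each of the 16 symbols of vklkklvklkvkklvk gives the pieces kl vk lk vk vk lk kl vk lk vk kl vk vk lk kl vk, which concatenate to the answer.

klvklkvkvklkklvklkvkklvkvklkklvk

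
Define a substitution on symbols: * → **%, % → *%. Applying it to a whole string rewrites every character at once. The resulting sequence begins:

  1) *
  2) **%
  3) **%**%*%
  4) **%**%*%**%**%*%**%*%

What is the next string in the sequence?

Rewriting the 21 symbols of **%**%*%**%**%*%**%*% one by one yields **% **% *% **% **% *% **% *% **% **% *% **% **% *% **% *% **% **% *% **% *%; concatenated:

**%**%*%**%**%*%**%*%**%**%*%**%**%*%**%*%**%**%*%**%*%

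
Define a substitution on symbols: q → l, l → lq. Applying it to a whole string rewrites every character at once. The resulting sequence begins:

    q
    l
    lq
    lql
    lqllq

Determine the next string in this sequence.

Expanding lqllq: l→lq, q→l, l→lq, l→lq, q→l. Concatenated: lq l lq lq l.

lqllqlql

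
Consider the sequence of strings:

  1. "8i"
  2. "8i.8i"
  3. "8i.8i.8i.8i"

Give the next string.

8i.8i.8i.8i.8i.8i.8i.8i

s(k+1) = s(k)·.·s(k) — each term doubles the last with '.' between the halves.
So the next term is two copies of 8i.8i.8i.8i with '.' between the halves.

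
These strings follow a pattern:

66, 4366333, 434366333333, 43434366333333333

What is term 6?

434343434366333333333333333

Each term wraps the previous one in 43 on the left and 333 on the right.
From 43434366333333333, 2 further steps: 43434366333333333 → 4343434366333333333333 → (answer).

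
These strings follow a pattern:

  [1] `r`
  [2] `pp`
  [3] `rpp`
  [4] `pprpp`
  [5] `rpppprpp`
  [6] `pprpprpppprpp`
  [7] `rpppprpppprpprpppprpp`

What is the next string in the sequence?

This is a Fibonacci-style word recurrence s(k) = s(k−2)·s(k−1): e.g. r·pp = rpp.
The next term joins pprpprpppprpp and rpppprpppprpprpppprpp.

pprpprpppprpprpppprpppprpprpppprpp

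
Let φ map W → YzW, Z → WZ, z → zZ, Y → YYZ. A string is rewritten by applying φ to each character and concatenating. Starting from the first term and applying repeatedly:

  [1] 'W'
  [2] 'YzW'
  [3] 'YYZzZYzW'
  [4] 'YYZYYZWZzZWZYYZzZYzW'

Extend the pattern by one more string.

Rewriting the 20 symbols of YYZYYZWZzZWZYYZzZYzW one by one yields YYZ YYZ WZ YYZ YYZ WZ YzW WZ zZ WZ YzW WZ YYZ YYZ WZ zZ WZ YYZ zZ YzW; concatenated:

YYZYYZWZYYZYYZWZYzWWZzZWZYzWWZYYZYYZWZzZWZYYZzZYzW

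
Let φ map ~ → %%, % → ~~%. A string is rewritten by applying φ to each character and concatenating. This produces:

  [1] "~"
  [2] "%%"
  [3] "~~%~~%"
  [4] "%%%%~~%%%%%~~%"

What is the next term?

~~%~~%~~%~~%%%%%~~%~~%~~%~~%~~%%%%%~~%

φ(%%%%~~%%%%%~~%) expands symbol-by-symbol to ~~% ~~% ~~% ~~% %% %% ~~% ~~% ~~% ~~% ~~% %% %% ~~%; joining the 14 pieces gives the next term.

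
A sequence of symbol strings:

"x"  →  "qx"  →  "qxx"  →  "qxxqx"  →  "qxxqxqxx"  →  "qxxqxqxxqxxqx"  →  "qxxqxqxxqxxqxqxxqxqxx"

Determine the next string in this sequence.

This is a Fibonacci-style word recurrence s(k) = s(k−1)·s(k−2): e.g. qx·x = qxx.
Continuing: qxxqxqxxqxxqxqxxqxqxx · qxxqxqxxqxxqx gives term 8.

qxxqxqxxqxxqxqxxqxqxxqxxqxqxxqxxqx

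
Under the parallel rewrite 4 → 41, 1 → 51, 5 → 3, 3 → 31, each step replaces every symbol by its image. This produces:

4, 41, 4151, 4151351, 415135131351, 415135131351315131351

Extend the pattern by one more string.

4151351313513151313513151351315131351

φ(415135131351315131351) expands symbol-by-symbol to 41 51 3 51 31 3 51 31 51 31 3 51 31 51 3 51 31 51 31 3 51; joining the 21 pieces gives the next term.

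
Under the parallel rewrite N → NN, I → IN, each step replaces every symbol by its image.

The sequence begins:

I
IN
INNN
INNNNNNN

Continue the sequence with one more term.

INNNNNNNNNNNNNNN

Expanding INNNNNNN: I→IN, N→NN, N→NN, N→NN, N→NN, N→NN, N→NN, N→NN. Concatenated: IN NN NN NN NN NN NN NN.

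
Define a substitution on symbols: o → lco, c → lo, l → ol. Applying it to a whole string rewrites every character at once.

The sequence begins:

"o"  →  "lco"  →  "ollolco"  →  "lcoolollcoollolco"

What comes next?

ollolcolcoollcoolollolcolcoolollcoollolco

Applying the rule to each of the 17 symbols of lcoolollcoollolco gives the pieces ol lo lco lco ol lco ol ol lo lco lco ol ol lco ol lo lco, which concatenate to the answer.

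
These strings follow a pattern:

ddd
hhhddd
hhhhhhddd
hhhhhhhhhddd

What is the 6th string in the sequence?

hhhhhhhhhhhhhhhddd

Each term is the previous one with hhh prepended.
From hhhhhhhhhddd, 2 further steps: hhhhhhhhhddd → hhhhhhhhhhhhddd → (answer).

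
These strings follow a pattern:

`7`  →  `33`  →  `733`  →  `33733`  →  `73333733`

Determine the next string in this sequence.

This is a Fibonacci-style word recurrence s(k) = s(k−2)·s(k−1): e.g. 7·33 = 733.
The next term joins 33733 and 73333733.

3373373333733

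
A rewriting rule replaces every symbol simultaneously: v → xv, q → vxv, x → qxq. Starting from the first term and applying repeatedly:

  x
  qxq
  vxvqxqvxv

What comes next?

xvqxqxvvxvqxqvxvxvqxqxv

Expanding vxvqxqvxv: v→xv, x→qxq, v→xv, q→vxv, x→qxq, q→vxv, v→xv, x→qxq, v→xv. Concatenated: xv qxq xv vxv qxq vxv xv qxq xv.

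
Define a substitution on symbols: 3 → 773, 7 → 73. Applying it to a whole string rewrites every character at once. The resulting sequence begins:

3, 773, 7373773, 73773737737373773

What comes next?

73773737377373773737377373773737737373773

φ(73773737737373773) expands symbol-by-symbol to 73 773 73 73 773 73 773 73 73 773 73 773 73 773 73 73 773; joining the 17 pieces gives the next term.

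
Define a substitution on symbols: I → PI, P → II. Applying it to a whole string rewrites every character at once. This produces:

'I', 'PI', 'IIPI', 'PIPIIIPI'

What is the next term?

Expanding PIPIIIPI: P→II, I→PI, P→II, I→PI, I→PI, I→PI, P→II, I→PI. Concatenated: II PI II PI PI PI II PI.

IIPIIIPIPIPIIIPI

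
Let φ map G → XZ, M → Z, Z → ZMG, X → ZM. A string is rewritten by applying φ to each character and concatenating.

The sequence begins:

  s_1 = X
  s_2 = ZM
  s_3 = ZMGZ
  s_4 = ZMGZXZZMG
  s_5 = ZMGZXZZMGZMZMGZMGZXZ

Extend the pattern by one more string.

Rewriting the 20 symbols of ZMGZXZZMGZMZMGZMGZXZ one by one yields ZMG Z XZ ZMG ZM ZMG ZMG Z XZ ZMG Z ZMG Z XZ ZMG Z XZ ZMG ZM ZMG; concatenated:

ZMGZXZZMGZMZMGZMGZXZZMGZZMGZXZZMGZXZZMGZMZMG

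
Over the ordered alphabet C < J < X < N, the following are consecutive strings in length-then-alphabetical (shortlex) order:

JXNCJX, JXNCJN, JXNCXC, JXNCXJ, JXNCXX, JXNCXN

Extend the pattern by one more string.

JXNCNC

Find the rightmost character of JXNCXN below N, bump it to the next letter, and reset everything to its right to C.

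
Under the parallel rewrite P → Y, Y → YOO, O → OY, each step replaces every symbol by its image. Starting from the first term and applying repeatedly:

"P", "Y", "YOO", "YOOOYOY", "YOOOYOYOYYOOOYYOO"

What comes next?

Applying the rule to each of the 17 symbols of YOOOYOYOYYOOOYYOO gives the pieces YOO OY OY OY YOO OY YOO OY YOO YOO OY OY OY YOO YOO OY OY, which concatenate to the answer.

YOOOYOYOYYOOOYYOOOYYOOYOOOYOYOYYOOYOOOYOY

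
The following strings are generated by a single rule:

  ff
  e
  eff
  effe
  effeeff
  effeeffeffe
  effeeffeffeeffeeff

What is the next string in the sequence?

Each term (from the third on) is the previous term followed by the one before it: term 3 = e·ff = eff.
Continuing: effeeffeffeeffeeff · effeeffeffe gives term 8.

effeeffeffeeffeeffeffeeffeffe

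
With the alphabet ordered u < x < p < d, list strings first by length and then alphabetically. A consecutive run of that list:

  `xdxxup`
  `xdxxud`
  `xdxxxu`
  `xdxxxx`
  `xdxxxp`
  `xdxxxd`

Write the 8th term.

Advancing 2 positions from xdxxxd through xdxxxd → xdxxpu reaches term 8.

xdxxpx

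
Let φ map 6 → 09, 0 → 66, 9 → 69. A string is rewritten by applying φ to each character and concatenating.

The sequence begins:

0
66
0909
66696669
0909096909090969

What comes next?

66696669666909696669666966690969

Replace each of the 16 characters of 0909096909090969 in place — 66 69 66 69 66 69 09 69 66 69 66 69 66 69 09 69 — and concatenate.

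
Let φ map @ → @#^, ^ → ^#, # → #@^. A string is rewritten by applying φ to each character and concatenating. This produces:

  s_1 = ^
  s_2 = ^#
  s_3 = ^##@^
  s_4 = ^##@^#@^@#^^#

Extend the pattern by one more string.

Applying the rule to each of the 13 symbols of ^##@^#@^@#^^# gives the pieces ^# #@^ #@^ @#^ ^# #@^ @#^ ^# @#^ #@^ ^# ^# #@^, which concatenate to the answer.

^##@^#@^@#^^##@^@#^^#@#^#@^^#^##@^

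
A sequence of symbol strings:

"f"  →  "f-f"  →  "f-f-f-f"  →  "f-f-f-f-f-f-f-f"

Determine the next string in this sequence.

Each string is two copies of the previous one joined by '-'.
Doubling f-f-f-f-f-f-f-f with '-' between the halves:

f-f-f-f-f-f-f-f-f-f-f-f-f-f-f-f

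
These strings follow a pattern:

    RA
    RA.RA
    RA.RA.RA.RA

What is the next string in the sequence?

s(k+1) = s(k)·.·s(k) — each term doubles the last with '.' between the halves.
Doubling RA.RA.RA.RA with '.' between the halves:

RA.RA.RA.RA.RA.RA.RA.RA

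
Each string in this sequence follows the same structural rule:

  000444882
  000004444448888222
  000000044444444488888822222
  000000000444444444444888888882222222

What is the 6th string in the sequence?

The n-th term is 2n+1 0's then 3n 4's then 2n 8's then 2n-1 2's (n = 1, 2, …).
Setting n = 6 gives 13, 18, 12, 11 characters in each block.

000000000000044444444444444444488888888888822222222222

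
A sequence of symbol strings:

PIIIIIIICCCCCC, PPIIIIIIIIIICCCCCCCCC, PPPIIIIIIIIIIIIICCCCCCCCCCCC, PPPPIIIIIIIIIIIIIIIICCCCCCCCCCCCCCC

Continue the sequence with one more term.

The n-th term is n-1 P's then 3n+1 I's then 3n C's, where the shown terms are n = 2, 3, 4, 5.
For the next term, n = 6, so the run lengths are 5, 19, 18.

PPPPPIIIIIIIIIIIIIIIIIIICCCCCCCCCCCCCCCCCC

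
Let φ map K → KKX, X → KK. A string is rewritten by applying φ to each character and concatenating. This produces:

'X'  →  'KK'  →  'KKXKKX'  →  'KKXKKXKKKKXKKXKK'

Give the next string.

KKXKKXKKKKXKKXKKKKXKKXKKXKKXKKKKXKKXKKKKXKKX

φ(KKXKKXKKKKXKKXKK) expands symbol-by-symbol to KKX KKX KK KKX KKX KK KKX KKX KKX KKX KK KKX KKX KK KKX KKX; joining the 16 pieces gives the next term.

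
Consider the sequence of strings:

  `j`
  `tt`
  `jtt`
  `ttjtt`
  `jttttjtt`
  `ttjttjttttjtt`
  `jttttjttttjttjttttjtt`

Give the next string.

ttjttjttttjttjttttjttttjttjttttjtt

Each term (from the third on) is the two preceding terms concatenated in order: term 3 = j·tt = jtt.
The next term joins ttjttjttttjtt and jttttjttttjttjttttjtt.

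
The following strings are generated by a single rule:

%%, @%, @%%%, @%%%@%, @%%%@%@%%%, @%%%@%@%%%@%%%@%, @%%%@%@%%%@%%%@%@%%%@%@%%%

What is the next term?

Each term (from the third on) is the previous term followed by the one before it: term 3 = @%·%% = @%%%.
Continuing: @%%%@%@%%%@%%%@%@%%%@%@%%% · @%%%@%@%%%@%%%@% gives term 8.

@%%%@%@%%%@%%%@%@%%%@%@%%%@%%%@%@%%%@%%%@%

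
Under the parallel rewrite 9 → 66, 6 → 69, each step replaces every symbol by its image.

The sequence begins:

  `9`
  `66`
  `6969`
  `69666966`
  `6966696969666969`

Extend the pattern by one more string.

Rewriting the 16 symbols of 6966696969666969 one by one yields 69 66 69 69 69 66 69 66 69 66 69 69 69 66 69 66; concatenated:

69666969696669666966696969666966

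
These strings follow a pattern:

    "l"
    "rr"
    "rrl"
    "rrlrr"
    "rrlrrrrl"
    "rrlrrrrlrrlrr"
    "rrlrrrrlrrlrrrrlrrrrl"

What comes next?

Each term (from the third on) is the previous term followed by the one before it: term 3 = rr·l = rrl.
Continuing: rrlrrrrlrrlrrrrlrrrrl · rrlrrrrlrrlrr gives term 8.

rrlrrrrlrrlrrrrlrrrrlrrlrrrrlrrlrr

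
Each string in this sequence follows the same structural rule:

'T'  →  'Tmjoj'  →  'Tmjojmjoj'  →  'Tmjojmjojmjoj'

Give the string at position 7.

The strings grow by a fixed suffix mjoj each time.
From Tmjojmjojmjoj, 3 further steps: Tmjojmjojmjoj → Tmjojmjojmjojmjoj → Tmjojmjojmjojmjojmjoj → (answer).

Tmjojmjojmjojmjojmjojmjoj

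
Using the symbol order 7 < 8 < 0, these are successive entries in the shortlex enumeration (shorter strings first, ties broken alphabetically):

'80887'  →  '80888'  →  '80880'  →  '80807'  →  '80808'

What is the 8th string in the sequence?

Stepping forward 3 times from 80808: 80808 → 80800 → 80077, then the target.

80078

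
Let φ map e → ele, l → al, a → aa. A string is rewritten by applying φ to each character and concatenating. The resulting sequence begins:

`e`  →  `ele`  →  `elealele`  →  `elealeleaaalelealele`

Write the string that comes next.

elealeleaaalelealeleaaaaaaalelealeleaaalelealele

Applying the rule to each of the 20 symbols of elealeleaaalelealele gives the pieces ele al ele aa al ele al ele aa aa aa al ele al ele aa al ele al ele, which concatenate to the answer.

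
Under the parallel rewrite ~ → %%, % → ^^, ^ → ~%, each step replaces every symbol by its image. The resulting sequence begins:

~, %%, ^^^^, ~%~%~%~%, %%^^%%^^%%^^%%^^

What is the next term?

Applying the rule to each of the 16 symbols of %%^^%%^^%%^^%%^^ gives the pieces ^^ ^^ ~% ~% ^^ ^^ ~% ~% ^^ ^^ ~% ~% ^^ ^^ ~% ~%, which concatenate to the answer.

^^^^~%~%^^^^~%~%^^^^~%~%^^^^~%~%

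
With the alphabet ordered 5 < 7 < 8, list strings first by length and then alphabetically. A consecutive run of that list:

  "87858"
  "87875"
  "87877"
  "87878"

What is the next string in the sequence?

87885

Treat 87878 as a base-3 numeral over the given alphabet and add one, carrying through any trailing 8's.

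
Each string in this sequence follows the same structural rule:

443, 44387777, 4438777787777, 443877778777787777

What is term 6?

Each term is the previous one with 87777 appended.
From 443877778777787777, 2 further steps: 443877778777787777 → 44387777877778777787777 → (answer).

4438777787777877778777787777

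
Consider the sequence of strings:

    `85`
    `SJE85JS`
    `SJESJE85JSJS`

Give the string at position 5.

Each term wraps the previous one in SJE on the left and JS on the right.
From SJESJE85JSJS, 2 further steps: SJESJE85JSJS → SJESJESJE85JSJSJS → (answer).

SJESJESJESJE85JSJSJSJS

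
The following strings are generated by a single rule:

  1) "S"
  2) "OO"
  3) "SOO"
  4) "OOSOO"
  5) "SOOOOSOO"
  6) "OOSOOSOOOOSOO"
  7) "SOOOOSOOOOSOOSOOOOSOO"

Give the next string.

OOSOOSOOOOSOOSOOOOSOOOOSOOSOOOOSOO

Each term (from the third on) is the two preceding terms concatenated in order: term 3 = S·OO = SOO.
The next term joins OOSOOSOOOOSOO and SOOOOSOOOOSOOSOOOOSOO.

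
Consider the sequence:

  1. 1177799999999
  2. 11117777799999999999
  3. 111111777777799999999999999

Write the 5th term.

11111111117777777777799999999999999999999

Each string has the form 1^{2n-2} 7^{2n-1} 9^{3n+2}, where the shown terms are n = 2, 3, 4.
Setting n = 6 gives 10, 11, 20 characters in each block.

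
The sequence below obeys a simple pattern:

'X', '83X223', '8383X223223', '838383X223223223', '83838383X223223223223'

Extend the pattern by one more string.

Each term wraps the previous one in 83 on the left and 223 on the right.
So the next term is 83·83838383X223223223223·223.

8383838383X223223223223223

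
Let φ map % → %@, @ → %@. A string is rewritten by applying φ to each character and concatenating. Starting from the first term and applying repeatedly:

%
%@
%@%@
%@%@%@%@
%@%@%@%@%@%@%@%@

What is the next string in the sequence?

φ(%@%@%@%@%@%@%@%@) expands symbol-by-symbol to %@ %@ %@ %@ %@ %@ %@ %@ %@ %@ %@ %@ %@ %@ %@ %@; joining the 16 pieces gives the next term.

%@%@%@%@%@%@%@%@%@%@%@%@%@%@%@%@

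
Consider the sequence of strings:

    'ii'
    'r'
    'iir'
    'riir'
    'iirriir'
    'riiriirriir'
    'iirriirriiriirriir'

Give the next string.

riiriirriiriirriirriiriirriir

Each term (from the third on) is the two preceding terms concatenated in order: term 3 = ii·r = iir.
So term 8 is riiriirriir·iirriirriiriirriir.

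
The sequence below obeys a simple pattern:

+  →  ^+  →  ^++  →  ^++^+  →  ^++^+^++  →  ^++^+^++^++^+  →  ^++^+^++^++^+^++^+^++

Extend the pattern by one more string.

Each term (from the third on) is the previous term followed by the one before it: term 3 = ^+·+ = ^++.
The next term joins ^++^+^++^++^+^++^+^++ and ^++^+^++^++^+.

^++^+^++^++^+^++^+^++^++^+^++^++^+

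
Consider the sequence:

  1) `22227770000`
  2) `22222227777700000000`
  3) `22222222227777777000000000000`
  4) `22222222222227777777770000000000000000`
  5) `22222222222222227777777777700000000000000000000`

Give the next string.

Each string has the form 2^{3n+1} 7^{2n+1} 0^{4n} (n = 1, 2, …).
For the next term, n = 6, so the run lengths are 19, 13, 24.

22222222222222222227777777777777000000000000000000000000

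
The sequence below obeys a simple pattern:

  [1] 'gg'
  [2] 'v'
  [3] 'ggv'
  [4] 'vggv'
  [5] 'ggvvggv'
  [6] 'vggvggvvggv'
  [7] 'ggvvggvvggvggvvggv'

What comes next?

vggvggvvggvggvvggvvggvggvvggv

Each term (from the third on) is the two preceding terms concatenated in order: term 3 = gg·v = ggv.
Continuing: vggvggvvggv · ggvvggvvggvggvvggv gives term 8.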